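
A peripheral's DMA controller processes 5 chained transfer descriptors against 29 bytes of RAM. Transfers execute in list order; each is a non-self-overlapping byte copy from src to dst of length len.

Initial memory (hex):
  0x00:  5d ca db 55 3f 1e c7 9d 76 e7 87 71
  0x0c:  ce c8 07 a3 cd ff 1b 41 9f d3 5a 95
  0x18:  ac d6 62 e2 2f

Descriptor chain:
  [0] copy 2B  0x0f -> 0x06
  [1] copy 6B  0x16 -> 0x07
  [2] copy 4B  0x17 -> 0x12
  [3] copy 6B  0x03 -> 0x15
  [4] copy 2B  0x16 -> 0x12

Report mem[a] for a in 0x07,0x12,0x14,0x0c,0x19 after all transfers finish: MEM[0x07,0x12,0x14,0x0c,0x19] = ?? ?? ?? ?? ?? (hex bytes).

MEM[0x07,0x12,0x14,0x0c,0x19] = 5a 3f d6 e2 5a

  after D0: wrote 2B at 0x06 = a3cd
  after D1: wrote 6B at 0x07 = 5a95acd662e2
  after D2: wrote 4B at 0x12 = 95acd662
  after D3: wrote 6B at 0x15 = 553f1ea35a95
  after D4: wrote 2B at 0x12 = 3f1e
query mem[0x07]=0x5a, mem[0x12]=0x3f, mem[0x14]=0xd6, mem[0x0c]=0xe2, mem[0x19]=0x5a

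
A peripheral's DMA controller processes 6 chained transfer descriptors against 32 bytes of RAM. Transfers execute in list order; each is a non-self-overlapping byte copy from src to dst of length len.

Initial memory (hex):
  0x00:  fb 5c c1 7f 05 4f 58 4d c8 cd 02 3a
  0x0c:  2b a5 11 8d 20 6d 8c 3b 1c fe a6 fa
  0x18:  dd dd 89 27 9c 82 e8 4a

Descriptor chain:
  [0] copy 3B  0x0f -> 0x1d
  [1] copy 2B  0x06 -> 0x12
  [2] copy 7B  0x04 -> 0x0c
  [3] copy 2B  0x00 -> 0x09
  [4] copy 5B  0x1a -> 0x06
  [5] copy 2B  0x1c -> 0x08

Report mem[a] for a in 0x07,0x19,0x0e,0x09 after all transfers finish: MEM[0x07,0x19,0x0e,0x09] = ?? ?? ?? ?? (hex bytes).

D0: mem[0x1d..0x1f] <- [8d 20 6d]
D1: mem[0x12..0x13] <- [58 4d]
D2: mem[0x0c..0x12] <- [05 4f 58 4d c8 cd 02]
D3: mem[0x09..0x0a] <- [fb 5c]
D4: mem[0x06..0x0a] <- [89 27 9c 8d 20]
D5: mem[0x08..0x09] <- [9c 8d]
query mem[0x07]=0x27, mem[0x19]=0xdd, mem[0x0e]=0x58, mem[0x09]=0x8d

MEM[0x07,0x19,0x0e,0x09] = 27 dd 58 8d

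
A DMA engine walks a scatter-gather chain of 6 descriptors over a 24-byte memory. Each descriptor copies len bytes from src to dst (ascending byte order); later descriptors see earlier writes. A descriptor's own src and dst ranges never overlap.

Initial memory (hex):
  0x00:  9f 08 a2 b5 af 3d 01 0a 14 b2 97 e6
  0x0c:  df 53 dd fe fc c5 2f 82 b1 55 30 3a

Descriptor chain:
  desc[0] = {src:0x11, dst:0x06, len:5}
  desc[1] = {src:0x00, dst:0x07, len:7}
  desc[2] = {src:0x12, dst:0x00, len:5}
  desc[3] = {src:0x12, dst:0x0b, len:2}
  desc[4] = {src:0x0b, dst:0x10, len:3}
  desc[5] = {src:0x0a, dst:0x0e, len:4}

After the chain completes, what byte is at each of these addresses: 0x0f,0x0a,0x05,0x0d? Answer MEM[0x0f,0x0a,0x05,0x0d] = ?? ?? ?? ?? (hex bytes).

MEM[0x0f,0x0a,0x05,0x0d] = 2f b5 3d c5

D0: mem[0x06..0x0a] <- [c5 2f 82 b1 55]
D1: mem[0x07..0x0d] <- [9f 08 a2 b5 af 3d c5]
D2: mem[0x00..0x04] <- [2f 82 b1 55 30]
D3: mem[0x0b..0x0c] <- [2f 82]
D4: mem[0x10..0x12] <- [2f 82 c5]
D5: mem[0x0e..0x11] <- [b5 2f 82 c5]
query mem[0x0f]=0x2f, mem[0x0a]=0xb5, mem[0x05]=0x3d, mem[0x0d]=0xc5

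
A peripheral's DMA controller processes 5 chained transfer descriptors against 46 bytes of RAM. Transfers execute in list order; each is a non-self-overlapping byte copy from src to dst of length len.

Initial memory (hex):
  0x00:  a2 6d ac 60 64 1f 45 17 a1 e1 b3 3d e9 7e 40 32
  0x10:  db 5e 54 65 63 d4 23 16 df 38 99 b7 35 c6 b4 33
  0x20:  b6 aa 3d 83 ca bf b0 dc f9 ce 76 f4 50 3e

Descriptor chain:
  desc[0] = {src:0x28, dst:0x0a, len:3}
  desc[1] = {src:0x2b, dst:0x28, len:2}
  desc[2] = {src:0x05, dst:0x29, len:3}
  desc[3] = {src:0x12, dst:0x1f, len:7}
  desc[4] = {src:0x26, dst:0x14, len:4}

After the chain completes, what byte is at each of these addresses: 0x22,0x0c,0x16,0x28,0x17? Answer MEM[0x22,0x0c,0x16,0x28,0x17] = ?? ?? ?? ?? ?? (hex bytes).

MEM[0x22,0x0c,0x16,0x28,0x17] = d4 76 f4 f4 1f

#0 dst[0x0a+3] := {0xf9,0xce,0x76}
#1 dst[0x28+2] := {0xf4,0x50}
#2 dst[0x29+3] := {0x1f,0x45,0x17}
#3 dst[0x1f+7] := {0x54,0x65,0x63,0xd4,0x23,0x16,0xdf}
#4 dst[0x14+4] := {0xb0,0xdc,0xf4,0x1f}
query mem[0x22]=0xd4, mem[0x0c]=0x76, mem[0x16]=0xf4, mem[0x28]=0xf4, mem[0x17]=0x1f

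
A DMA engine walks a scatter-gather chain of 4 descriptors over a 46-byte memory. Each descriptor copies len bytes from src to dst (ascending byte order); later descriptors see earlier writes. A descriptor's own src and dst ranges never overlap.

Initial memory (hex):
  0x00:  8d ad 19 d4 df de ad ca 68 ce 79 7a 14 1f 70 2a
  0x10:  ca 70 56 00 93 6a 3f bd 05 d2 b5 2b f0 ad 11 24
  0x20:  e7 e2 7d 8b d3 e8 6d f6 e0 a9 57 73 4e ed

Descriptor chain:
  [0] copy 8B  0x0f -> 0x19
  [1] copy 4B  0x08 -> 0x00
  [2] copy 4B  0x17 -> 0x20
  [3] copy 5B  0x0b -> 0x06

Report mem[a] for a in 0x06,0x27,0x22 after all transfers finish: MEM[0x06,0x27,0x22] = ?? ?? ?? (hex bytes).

[0] 0x0f->0x19 len=8 : 2a ca 70 56 00 93 6a 3f
[1] 0x08->0x00 len=4 : 68 ce 79 7a
[2] 0x17->0x20 len=4 : bd 05 2a ca
[3] 0x0b->0x06 len=5 : 7a 14 1f 70 2a
query mem[0x06]=0x7a, mem[0x27]=0xf6, mem[0x22]=0x2a

MEM[0x06,0x27,0x22] = 7a f6 2a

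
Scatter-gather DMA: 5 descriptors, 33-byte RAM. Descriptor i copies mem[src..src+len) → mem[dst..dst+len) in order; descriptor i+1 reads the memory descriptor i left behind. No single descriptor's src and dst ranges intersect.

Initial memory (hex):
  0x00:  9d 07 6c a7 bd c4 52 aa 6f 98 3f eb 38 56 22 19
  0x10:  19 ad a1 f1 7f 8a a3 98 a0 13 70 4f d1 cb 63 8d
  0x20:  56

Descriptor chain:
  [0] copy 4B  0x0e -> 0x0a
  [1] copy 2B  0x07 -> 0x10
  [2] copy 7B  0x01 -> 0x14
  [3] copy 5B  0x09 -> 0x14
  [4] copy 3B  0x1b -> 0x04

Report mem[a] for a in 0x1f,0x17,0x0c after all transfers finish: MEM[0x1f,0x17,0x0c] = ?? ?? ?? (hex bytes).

MEM[0x1f,0x17,0x0c] = 8d 19 19

#0 dst[0x0a+4] := {0x22,0x19,0x19,0xad}
#1 dst[0x10+2] := {0xaa,0x6f}
#2 dst[0x14+7] := {0x07,0x6c,0xa7,0xbd,0xc4,0x52,0xaa}
#3 dst[0x14+5] := {0x98,0x22,0x19,0x19,0xad}
#4 dst[0x04+3] := {0x4f,0xd1,0xcb}
query mem[0x1f]=0x8d, mem[0x17]=0x19, mem[0x0c]=0x19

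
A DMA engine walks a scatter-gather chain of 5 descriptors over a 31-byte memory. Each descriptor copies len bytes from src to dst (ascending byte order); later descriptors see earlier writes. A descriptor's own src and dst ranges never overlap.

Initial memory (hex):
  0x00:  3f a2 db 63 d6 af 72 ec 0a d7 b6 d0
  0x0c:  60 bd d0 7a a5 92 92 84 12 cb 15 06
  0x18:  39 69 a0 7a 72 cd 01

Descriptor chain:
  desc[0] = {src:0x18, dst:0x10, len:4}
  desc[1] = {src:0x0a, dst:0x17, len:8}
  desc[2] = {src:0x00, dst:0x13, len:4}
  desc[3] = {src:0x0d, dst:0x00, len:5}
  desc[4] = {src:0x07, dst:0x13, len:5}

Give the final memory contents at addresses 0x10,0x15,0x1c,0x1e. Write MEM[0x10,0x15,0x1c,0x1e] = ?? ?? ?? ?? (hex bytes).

#0 dst[0x10+4] := {0x39,0x69,0xa0,0x7a}
#1 dst[0x17+8] := {0xb6,0xd0,0x60,0xbd,0xd0,0x7a,0x39,0x69}
#2 dst[0x13+4] := {0x3f,0xa2,0xdb,0x63}
#3 dst[0x00+5] := {0xbd,0xd0,0x7a,0x39,0x69}
#4 dst[0x13+5] := {0xec,0x0a,0xd7,0xb6,0xd0}
query mem[0x10]=0x39, mem[0x15]=0xd7, mem[0x1c]=0x7a, mem[0x1e]=0x69

MEM[0x10,0x15,0x1c,0x1e] = 39 d7 7a 69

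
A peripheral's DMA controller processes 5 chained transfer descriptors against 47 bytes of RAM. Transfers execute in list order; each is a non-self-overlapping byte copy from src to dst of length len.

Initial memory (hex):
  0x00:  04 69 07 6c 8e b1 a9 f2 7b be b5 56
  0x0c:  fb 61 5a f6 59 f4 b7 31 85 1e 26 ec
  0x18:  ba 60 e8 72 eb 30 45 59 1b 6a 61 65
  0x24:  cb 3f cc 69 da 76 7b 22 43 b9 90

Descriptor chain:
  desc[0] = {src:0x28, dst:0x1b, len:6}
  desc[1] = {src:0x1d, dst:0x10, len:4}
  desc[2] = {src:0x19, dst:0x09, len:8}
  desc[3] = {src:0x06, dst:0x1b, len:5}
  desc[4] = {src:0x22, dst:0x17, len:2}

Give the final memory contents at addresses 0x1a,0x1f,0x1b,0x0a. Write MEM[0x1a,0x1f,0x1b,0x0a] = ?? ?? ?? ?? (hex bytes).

#0 dst[0x1b+6] := {0xda,0x76,0x7b,0x22,0x43,0xb9}
#1 dst[0x10+4] := {0x7b,0x22,0x43,0xb9}
#2 dst[0x09+8] := {0x60,0xe8,0xda,0x76,0x7b,0x22,0x43,0xb9}
#3 dst[0x1b+5] := {0xa9,0xf2,0x7b,0x60,0xe8}
#4 dst[0x17+2] := {0x61,0x65}
query mem[0x1a]=0xe8, mem[0x1f]=0xe8, mem[0x1b]=0xa9, mem[0x0a]=0xe8

MEM[0x1a,0x1f,0x1b,0x0a] = e8 e8 a9 e8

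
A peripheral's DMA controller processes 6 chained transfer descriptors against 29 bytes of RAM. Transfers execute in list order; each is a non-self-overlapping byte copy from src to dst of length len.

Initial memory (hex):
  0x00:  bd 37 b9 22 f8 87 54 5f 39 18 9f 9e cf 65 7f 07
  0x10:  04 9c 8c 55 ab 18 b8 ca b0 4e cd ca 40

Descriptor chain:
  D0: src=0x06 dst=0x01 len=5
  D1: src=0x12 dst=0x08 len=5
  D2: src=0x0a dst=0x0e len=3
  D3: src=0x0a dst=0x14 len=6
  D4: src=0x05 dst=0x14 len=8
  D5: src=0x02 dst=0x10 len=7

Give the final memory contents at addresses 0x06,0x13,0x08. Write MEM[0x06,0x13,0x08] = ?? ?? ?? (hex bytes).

#0 dst[0x01+5] := {0x54,0x5f,0x39,0x18,0x9f}
#1 dst[0x08+5] := {0x8c,0x55,0xab,0x18,0xb8}
#2 dst[0x0e+3] := {0xab,0x18,0xb8}
#3 dst[0x14+6] := {0xab,0x18,0xb8,0x65,0xab,0x18}
#4 dst[0x14+8] := {0x9f,0x54,0x5f,0x8c,0x55,0xab,0x18,0xb8}
#5 dst[0x10+7] := {0x5f,0x39,0x18,0x9f,0x54,0x5f,0x8c}
query mem[0x06]=0x54, mem[0x13]=0x9f, mem[0x08]=0x8c

MEM[0x06,0x13,0x08] = 54 9f 8c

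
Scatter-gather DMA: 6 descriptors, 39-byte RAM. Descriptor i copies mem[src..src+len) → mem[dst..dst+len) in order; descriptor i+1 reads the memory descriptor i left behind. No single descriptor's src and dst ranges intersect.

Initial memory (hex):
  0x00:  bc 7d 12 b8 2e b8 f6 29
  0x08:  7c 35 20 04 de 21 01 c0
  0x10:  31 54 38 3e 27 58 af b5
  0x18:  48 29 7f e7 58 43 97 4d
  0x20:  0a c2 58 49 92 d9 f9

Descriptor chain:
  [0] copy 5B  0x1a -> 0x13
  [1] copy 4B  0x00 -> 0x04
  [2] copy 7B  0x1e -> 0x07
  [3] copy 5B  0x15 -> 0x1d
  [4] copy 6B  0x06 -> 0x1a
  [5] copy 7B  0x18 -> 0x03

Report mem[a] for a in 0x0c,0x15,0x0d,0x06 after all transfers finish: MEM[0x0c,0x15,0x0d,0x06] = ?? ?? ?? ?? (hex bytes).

MEM[0x0c,0x15,0x0d,0x06] = 49 58 92 97

  after D0: wrote 5B at 0x13 = 7fe7584397
  after D1: wrote 4B at 0x04 = bc7d12b8
  after D2: wrote 7B at 0x07 = 974d0ac2584992
  after D3: wrote 5B at 0x1d = 5843974829
  after D4: wrote 6B at 0x1a = 12974d0ac258
  after D5: wrote 7B at 0x03 = 482912974d0ac2
query mem[0x0c]=0x49, mem[0x15]=0x58, mem[0x0d]=0x92, mem[0x06]=0x97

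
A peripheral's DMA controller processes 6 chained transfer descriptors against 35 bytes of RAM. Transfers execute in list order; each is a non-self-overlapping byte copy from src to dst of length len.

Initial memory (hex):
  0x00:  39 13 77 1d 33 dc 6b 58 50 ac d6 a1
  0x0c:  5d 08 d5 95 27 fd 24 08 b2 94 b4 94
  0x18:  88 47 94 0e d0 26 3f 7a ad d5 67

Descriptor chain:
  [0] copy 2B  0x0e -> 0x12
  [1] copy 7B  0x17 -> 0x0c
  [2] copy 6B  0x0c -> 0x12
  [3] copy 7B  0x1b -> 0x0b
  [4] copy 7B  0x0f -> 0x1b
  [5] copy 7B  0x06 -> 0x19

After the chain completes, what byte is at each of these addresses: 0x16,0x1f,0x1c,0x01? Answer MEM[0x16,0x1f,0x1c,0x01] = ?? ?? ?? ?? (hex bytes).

MEM[0x16,0x1f,0x1c,0x01] = 0e d0 ac 13

D0: mem[0x12..0x13] <- [d5 95]
D1: mem[0x0c..0x12] <- [94 88 47 94 0e d0 26]
D2: mem[0x12..0x17] <- [94 88 47 94 0e d0]
D3: mem[0x0b..0x11] <- [0e d0 26 3f 7a ad d5]
D4: mem[0x1b..0x21] <- [7a ad d5 94 88 47 94]
D5: mem[0x19..0x1f] <- [6b 58 50 ac d6 0e d0]
query mem[0x16]=0x0e, mem[0x1f]=0xd0, mem[0x1c]=0xac, mem[0x01]=0x13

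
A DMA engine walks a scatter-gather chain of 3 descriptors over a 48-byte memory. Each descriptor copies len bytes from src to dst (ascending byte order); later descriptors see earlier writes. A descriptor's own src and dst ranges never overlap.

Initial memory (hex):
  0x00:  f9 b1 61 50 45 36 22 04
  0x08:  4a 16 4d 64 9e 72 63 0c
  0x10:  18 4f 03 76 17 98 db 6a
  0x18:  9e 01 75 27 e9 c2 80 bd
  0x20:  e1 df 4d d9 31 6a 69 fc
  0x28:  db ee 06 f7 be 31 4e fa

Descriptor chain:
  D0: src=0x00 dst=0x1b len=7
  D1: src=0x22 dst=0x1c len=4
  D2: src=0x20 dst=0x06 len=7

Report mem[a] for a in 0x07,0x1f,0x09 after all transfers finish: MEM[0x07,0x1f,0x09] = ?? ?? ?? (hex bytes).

MEM[0x07,0x1f,0x09] = 22 6a d9

  after D0: wrote 7B at 0x1b = f9b16150453622
  after D1: wrote 4B at 0x1c = 4dd9316a
  after D2: wrote 7B at 0x06 = 36224dd9316a69
query mem[0x07]=0x22, mem[0x1f]=0x6a, mem[0x09]=0xd9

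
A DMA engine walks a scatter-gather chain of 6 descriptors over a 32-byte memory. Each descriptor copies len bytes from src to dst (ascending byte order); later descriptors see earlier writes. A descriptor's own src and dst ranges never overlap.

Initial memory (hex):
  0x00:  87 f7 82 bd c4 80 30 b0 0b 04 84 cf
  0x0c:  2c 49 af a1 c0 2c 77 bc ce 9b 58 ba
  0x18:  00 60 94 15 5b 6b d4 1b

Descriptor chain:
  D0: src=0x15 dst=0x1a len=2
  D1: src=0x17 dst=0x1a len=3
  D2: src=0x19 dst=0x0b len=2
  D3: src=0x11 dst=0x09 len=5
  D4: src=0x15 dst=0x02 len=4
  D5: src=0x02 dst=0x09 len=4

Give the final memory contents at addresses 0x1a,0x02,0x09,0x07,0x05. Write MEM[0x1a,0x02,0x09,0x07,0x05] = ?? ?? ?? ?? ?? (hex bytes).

MEM[0x1a,0x02,0x09,0x07,0x05] = ba 9b 9b b0 00

D0: mem[0x1a..0x1b] <- [9b 58]
D1: mem[0x1a..0x1c] <- [ba 00 60]
D2: mem[0x0b..0x0c] <- [60 ba]
D3: mem[0x09..0x0d] <- [2c 77 bc ce 9b]
D4: mem[0x02..0x05] <- [9b 58 ba 00]
D5: mem[0x09..0x0c] <- [9b 58 ba 00]
query mem[0x1a]=0xba, mem[0x02]=0x9b, mem[0x09]=0x9b, mem[0x07]=0xb0, mem[0x05]=0x00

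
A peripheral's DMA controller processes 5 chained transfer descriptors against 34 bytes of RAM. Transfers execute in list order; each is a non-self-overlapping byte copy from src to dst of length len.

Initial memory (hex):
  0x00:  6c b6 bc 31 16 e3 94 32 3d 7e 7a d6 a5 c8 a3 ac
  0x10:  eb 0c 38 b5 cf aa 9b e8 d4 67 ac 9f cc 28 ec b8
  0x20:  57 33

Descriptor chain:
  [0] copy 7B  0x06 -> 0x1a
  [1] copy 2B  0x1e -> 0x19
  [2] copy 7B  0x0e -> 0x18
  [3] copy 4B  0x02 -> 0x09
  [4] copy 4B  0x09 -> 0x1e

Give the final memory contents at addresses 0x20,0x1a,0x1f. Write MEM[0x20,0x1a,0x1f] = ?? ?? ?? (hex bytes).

#0 dst[0x1a+7] := {0x94,0x32,0x3d,0x7e,0x7a,0xd6,0xa5}
#1 dst[0x19+2] := {0x7a,0xd6}
#2 dst[0x18+7] := {0xa3,0xac,0xeb,0x0c,0x38,0xb5,0xcf}
#3 dst[0x09+4] := {0xbc,0x31,0x16,0xe3}
#4 dst[0x1e+4] := {0xbc,0x31,0x16,0xe3}
query mem[0x20]=0x16, mem[0x1a]=0xeb, mem[0x1f]=0x31

MEM[0x20,0x1a,0x1f] = 16 eb 31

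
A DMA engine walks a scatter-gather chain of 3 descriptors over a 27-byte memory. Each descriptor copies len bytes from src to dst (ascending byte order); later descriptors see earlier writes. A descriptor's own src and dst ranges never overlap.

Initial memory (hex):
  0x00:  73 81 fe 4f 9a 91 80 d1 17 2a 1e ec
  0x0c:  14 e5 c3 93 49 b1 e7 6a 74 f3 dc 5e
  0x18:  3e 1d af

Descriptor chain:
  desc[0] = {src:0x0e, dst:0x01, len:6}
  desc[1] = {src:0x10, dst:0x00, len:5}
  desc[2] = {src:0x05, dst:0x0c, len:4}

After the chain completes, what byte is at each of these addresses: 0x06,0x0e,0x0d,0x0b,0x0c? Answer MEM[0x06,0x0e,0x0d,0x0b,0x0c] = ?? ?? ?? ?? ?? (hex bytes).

MEM[0x06,0x0e,0x0d,0x0b,0x0c] = 6a d1 6a ec e7

D0: mem[0x01..0x06] <- [c3 93 49 b1 e7 6a]
D1: mem[0x00..0x04] <- [49 b1 e7 6a 74]
D2: mem[0x0c..0x0f] <- [e7 6a d1 17]
query mem[0x06]=0x6a, mem[0x0e]=0xd1, mem[0x0d]=0x6a, mem[0x0b]=0xec, mem[0x0c]=0xe7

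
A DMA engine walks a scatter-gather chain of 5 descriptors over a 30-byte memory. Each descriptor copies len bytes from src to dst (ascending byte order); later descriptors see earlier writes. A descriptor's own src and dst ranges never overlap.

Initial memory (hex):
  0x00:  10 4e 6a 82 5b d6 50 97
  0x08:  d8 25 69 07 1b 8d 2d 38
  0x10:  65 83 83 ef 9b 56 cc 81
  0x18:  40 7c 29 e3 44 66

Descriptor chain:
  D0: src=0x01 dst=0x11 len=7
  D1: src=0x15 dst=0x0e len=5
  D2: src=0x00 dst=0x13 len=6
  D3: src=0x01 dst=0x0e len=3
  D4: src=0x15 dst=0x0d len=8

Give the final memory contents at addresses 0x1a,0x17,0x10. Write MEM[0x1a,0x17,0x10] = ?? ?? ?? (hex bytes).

MEM[0x1a,0x17,0x10] = 29 5b d6

[0] 0x01->0x11 len=7 : 4e 6a 82 5b d6 50 97
[1] 0x15->0x0e len=5 : d6 50 97 40 7c
[2] 0x00->0x13 len=6 : 10 4e 6a 82 5b d6
[3] 0x01->0x0e len=3 : 4e 6a 82
[4] 0x15->0x0d len=8 : 6a 82 5b d6 7c 29 e3 44
query mem[0x1a]=0x29, mem[0x17]=0x5b, mem[0x10]=0xd6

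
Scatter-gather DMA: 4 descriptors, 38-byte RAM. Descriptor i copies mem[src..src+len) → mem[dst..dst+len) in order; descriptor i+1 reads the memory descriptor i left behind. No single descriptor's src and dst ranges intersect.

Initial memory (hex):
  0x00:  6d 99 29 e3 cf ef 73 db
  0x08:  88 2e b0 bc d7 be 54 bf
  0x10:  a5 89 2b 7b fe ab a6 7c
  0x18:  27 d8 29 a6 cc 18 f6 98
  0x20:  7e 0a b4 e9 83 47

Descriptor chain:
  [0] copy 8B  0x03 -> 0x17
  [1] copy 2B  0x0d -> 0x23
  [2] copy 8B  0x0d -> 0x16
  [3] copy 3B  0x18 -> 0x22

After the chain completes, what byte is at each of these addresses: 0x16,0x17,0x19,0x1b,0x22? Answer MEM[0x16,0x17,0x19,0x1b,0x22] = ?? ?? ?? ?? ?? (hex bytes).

MEM[0x16,0x17,0x19,0x1b,0x22] = be 54 a5 2b bf

D0: mem[0x17..0x1e] <- [e3 cf ef 73 db 88 2e b0]
D1: mem[0x23..0x24] <- [be 54]
D2: mem[0x16..0x1d] <- [be 54 bf a5 89 2b 7b fe]
D3: mem[0x22..0x24] <- [bf a5 89]
query mem[0x16]=0xbe, mem[0x17]=0x54, mem[0x19]=0xa5, mem[0x1b]=0x2b, mem[0x22]=0xbf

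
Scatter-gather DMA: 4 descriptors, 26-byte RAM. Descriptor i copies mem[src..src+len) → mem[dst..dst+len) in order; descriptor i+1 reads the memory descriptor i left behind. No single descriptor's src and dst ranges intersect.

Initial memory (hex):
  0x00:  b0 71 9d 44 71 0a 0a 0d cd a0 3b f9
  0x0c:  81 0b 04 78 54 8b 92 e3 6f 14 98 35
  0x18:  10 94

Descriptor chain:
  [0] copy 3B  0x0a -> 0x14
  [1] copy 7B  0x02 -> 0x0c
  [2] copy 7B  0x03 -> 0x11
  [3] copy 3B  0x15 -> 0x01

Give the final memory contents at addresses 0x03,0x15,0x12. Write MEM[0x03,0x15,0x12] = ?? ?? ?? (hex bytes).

#0 dst[0x14+3] := {0x3b,0xf9,0x81}
#1 dst[0x0c+7] := {0x9d,0x44,0x71,0x0a,0x0a,0x0d,0xcd}
#2 dst[0x11+7] := {0x44,0x71,0x0a,0x0a,0x0d,0xcd,0xa0}
#3 dst[0x01+3] := {0x0d,0xcd,0xa0}
query mem[0x03]=0xa0, mem[0x15]=0x0d, mem[0x12]=0x71

MEM[0x03,0x15,0x12] = a0 0d 71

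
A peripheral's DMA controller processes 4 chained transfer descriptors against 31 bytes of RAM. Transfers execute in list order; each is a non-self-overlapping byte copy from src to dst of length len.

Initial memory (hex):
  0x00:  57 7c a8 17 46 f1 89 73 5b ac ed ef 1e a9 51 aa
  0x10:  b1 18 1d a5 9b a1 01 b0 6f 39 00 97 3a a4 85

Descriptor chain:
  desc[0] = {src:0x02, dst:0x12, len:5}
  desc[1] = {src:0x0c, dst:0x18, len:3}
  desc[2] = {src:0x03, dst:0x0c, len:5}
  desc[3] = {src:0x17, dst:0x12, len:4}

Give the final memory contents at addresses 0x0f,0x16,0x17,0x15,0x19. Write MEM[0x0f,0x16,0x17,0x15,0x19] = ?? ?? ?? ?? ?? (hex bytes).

[0] 0x02->0x12 len=5 : a8 17 46 f1 89
[1] 0x0c->0x18 len=3 : 1e a9 51
[2] 0x03->0x0c len=5 : 17 46 f1 89 73
[3] 0x17->0x12 len=4 : b0 1e a9 51
query mem[0x0f]=0x89, mem[0x16]=0x89, mem[0x17]=0xb0, mem[0x15]=0x51, mem[0x19]=0xa9

MEM[0x0f,0x16,0x17,0x15,0x19] = 89 89 b0 51 a9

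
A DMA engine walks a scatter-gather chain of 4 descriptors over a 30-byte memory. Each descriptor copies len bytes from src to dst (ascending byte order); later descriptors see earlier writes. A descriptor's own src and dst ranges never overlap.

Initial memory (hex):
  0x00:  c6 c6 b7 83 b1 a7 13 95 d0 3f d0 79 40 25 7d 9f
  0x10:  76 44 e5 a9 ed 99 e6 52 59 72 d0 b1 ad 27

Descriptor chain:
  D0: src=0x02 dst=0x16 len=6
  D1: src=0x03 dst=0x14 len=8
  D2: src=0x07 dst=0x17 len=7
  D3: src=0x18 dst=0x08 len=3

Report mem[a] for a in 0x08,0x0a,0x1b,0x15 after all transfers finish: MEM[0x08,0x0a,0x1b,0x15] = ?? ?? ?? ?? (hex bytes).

MEM[0x08,0x0a,0x1b,0x15] = d0 d0 79 b1

  after D0: wrote 6B at 0x16 = b783b1a71395
  after D1: wrote 8B at 0x14 = 83b1a71395d03fd0
  after D2: wrote 7B at 0x17 = 95d03fd0794025
  after D3: wrote 3B at 0x08 = d03fd0
query mem[0x08]=0xd0, mem[0x0a]=0xd0, mem[0x1b]=0x79, mem[0x15]=0xb1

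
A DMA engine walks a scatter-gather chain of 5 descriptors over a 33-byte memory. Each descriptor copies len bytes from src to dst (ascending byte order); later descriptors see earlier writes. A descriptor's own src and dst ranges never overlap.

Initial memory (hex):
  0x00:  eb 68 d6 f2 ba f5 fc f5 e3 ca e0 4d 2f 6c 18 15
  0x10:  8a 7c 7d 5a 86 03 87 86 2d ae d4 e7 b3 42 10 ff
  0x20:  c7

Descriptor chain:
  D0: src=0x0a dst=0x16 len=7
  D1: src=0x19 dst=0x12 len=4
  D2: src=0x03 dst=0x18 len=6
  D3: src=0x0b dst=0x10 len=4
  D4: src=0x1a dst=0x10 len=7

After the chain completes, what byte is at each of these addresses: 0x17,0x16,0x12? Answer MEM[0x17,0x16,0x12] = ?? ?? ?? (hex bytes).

MEM[0x17,0x16,0x12] = 4d c7 f5

#0 dst[0x16+7] := {0xe0,0x4d,0x2f,0x6c,0x18,0x15,0x8a}
#1 dst[0x12+4] := {0x6c,0x18,0x15,0x8a}
#2 dst[0x18+6] := {0xf2,0xba,0xf5,0xfc,0xf5,0xe3}
#3 dst[0x10+4] := {0x4d,0x2f,0x6c,0x18}
#4 dst[0x10+7] := {0xf5,0xfc,0xf5,0xe3,0x10,0xff,0xc7}
query mem[0x17]=0x4d, mem[0x16]=0xc7, mem[0x12]=0xf5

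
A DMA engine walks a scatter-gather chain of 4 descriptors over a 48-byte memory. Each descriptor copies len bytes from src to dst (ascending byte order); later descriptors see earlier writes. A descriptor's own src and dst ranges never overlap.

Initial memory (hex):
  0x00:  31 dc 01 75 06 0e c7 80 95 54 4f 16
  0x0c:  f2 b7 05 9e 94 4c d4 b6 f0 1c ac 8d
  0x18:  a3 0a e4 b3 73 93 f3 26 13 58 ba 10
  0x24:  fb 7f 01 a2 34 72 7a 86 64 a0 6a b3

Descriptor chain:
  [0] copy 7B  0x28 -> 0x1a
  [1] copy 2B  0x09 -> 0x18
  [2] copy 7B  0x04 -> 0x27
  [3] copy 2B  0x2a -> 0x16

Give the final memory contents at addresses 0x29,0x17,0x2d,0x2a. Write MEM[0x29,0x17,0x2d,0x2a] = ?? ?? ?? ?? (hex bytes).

  after D0: wrote 7B at 0x1a = 34727a8664a06a
  after D1: wrote 2B at 0x18 = 544f
  after D2: wrote 7B at 0x27 = 060ec78095544f
  after D3: wrote 2B at 0x16 = 8095
query mem[0x29]=0xc7, mem[0x17]=0x95, mem[0x2d]=0x4f, mem[0x2a]=0x80

MEM[0x29,0x17,0x2d,0x2a] = c7 95 4f 80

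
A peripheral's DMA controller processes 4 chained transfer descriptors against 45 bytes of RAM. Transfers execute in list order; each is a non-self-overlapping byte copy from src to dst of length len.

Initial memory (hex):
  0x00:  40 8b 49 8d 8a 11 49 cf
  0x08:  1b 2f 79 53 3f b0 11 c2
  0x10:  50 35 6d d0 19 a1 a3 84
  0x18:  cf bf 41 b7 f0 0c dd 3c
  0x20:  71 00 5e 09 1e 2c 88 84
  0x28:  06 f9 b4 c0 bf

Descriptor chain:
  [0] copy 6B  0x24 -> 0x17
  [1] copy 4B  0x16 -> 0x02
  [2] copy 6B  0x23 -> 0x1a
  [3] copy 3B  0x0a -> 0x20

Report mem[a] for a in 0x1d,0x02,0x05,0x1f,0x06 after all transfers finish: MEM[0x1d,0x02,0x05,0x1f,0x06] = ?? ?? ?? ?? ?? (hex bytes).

MEM[0x1d,0x02,0x05,0x1f,0x06] = 88 a3 88 06 49

  after D0: wrote 6B at 0x17 = 1e2c888406f9
  after D1: wrote 4B at 0x02 = a31e2c88
  after D2: wrote 6B at 0x1a = 091e2c888406
  after D3: wrote 3B at 0x20 = 79533f
query mem[0x1d]=0x88, mem[0x02]=0xa3, mem[0x05]=0x88, mem[0x1f]=0x06, mem[0x06]=0x49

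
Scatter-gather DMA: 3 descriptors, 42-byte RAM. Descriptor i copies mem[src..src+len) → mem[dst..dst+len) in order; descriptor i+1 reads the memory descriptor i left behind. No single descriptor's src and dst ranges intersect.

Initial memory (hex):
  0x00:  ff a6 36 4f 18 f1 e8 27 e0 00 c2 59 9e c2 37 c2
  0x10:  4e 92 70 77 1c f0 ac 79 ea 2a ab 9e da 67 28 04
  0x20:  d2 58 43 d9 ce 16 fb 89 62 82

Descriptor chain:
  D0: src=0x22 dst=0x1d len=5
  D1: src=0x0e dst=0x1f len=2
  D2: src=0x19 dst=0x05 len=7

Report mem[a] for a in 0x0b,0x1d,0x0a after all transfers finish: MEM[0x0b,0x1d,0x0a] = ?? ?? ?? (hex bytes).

D0: mem[0x1d..0x21] <- [43 d9 ce 16 fb]
D1: mem[0x1f..0x20] <- [37 c2]
D2: mem[0x05..0x0b] <- [2a ab 9e da 43 d9 37]
query mem[0x0b]=0x37, mem[0x1d]=0x43, mem[0x0a]=0xd9

MEM[0x0b,0x1d,0x0a] = 37 43 d9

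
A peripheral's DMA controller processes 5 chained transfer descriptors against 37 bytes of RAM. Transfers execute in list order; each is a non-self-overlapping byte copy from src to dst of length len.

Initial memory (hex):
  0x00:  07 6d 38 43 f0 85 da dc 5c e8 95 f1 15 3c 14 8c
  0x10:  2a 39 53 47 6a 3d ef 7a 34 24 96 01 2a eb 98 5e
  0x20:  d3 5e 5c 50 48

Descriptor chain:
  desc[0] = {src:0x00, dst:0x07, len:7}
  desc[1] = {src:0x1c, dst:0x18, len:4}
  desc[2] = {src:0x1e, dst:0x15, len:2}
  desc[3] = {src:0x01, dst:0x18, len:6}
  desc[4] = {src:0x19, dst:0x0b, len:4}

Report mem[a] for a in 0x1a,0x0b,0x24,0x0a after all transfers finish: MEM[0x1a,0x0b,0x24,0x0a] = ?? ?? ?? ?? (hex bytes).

MEM[0x1a,0x0b,0x24,0x0a] = 43 38 48 43

#0 dst[0x07+7] := {0x07,0x6d,0x38,0x43,0xf0,0x85,0xda}
#1 dst[0x18+4] := {0x2a,0xeb,0x98,0x5e}
#2 dst[0x15+2] := {0x98,0x5e}
#3 dst[0x18+6] := {0x6d,0x38,0x43,0xf0,0x85,0xda}
#4 dst[0x0b+4] := {0x38,0x43,0xf0,0x85}
query mem[0x1a]=0x43, mem[0x0b]=0x38, mem[0x24]=0x48, mem[0x0a]=0x43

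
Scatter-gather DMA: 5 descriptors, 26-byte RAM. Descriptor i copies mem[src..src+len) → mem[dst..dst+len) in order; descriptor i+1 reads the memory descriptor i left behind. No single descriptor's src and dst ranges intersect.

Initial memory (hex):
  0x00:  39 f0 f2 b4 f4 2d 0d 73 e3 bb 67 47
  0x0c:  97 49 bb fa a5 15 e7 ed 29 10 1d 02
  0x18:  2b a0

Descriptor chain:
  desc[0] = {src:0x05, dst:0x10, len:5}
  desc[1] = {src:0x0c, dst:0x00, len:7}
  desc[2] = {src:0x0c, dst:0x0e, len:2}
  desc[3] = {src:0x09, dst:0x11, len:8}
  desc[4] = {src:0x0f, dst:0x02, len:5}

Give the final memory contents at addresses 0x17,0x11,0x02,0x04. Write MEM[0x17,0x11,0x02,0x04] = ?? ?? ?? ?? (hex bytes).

MEM[0x17,0x11,0x02,0x04] = 49 bb 49 bb

#0 dst[0x10+5] := {0x2d,0x0d,0x73,0xe3,0xbb}
#1 dst[0x00+7] := {0x97,0x49,0xbb,0xfa,0x2d,0x0d,0x73}
#2 dst[0x0e+2] := {0x97,0x49}
#3 dst[0x11+8] := {0xbb,0x67,0x47,0x97,0x49,0x97,0x49,0x2d}
#4 dst[0x02+5] := {0x49,0x2d,0xbb,0x67,0x47}
query mem[0x17]=0x49, mem[0x11]=0xbb, mem[0x02]=0x49, mem[0x04]=0xbb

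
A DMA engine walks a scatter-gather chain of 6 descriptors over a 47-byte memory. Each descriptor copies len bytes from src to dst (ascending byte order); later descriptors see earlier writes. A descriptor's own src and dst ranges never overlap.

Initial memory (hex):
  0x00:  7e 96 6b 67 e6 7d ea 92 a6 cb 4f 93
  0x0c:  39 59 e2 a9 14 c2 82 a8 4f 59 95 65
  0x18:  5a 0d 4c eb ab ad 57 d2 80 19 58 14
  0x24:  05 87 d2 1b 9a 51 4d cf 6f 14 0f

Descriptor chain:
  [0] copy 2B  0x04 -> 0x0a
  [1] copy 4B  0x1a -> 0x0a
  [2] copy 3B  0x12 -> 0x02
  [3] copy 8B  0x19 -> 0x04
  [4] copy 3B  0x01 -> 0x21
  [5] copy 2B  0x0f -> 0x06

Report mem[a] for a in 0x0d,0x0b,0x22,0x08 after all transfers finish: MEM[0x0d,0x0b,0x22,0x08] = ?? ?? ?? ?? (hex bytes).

[0] 0x04->0x0a len=2 : e6 7d
[1] 0x1a->0x0a len=4 : 4c eb ab ad
[2] 0x12->0x02 len=3 : 82 a8 4f
[3] 0x19->0x04 len=8 : 0d 4c eb ab ad 57 d2 80
[4] 0x01->0x21 len=3 : 96 82 a8
[5] 0x0f->0x06 len=2 : a9 14
query mem[0x0d]=0xad, mem[0x0b]=0x80, mem[0x22]=0x82, mem[0x08]=0xad

MEM[0x0d,0x0b,0x22,0x08] = ad 80 82 ad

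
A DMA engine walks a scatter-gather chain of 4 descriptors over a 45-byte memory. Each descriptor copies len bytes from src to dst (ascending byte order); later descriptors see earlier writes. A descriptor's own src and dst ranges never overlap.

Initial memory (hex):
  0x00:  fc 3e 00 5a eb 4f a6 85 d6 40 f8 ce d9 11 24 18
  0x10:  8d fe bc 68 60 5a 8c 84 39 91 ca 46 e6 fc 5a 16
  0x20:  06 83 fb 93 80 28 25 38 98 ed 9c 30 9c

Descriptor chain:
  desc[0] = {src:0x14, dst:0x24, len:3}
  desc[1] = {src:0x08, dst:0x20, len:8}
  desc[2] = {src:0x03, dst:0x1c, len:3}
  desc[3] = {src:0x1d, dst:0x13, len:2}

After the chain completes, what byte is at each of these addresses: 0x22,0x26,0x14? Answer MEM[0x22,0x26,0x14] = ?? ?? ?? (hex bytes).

#0 dst[0x24+3] := {0x60,0x5a,0x8c}
#1 dst[0x20+8] := {0xd6,0x40,0xf8,0xce,0xd9,0x11,0x24,0x18}
#2 dst[0x1c+3] := {0x5a,0xeb,0x4f}
#3 dst[0x13+2] := {0xeb,0x4f}
query mem[0x22]=0xf8, mem[0x26]=0x24, mem[0x14]=0x4f

MEM[0x22,0x26,0x14] = f8 24 4f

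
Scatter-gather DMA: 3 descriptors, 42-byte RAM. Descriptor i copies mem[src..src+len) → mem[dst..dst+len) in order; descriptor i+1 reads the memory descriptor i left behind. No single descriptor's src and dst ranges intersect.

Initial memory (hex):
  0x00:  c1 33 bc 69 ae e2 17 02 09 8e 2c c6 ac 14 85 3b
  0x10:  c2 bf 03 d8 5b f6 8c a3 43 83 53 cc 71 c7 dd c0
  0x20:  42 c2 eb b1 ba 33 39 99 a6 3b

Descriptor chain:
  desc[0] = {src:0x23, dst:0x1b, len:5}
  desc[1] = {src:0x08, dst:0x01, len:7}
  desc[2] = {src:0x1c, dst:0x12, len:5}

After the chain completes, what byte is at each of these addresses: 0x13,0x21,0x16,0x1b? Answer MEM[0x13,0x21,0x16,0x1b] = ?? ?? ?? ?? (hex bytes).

MEM[0x13,0x21,0x16,0x1b] = 33 c2 42 b1

#0 dst[0x1b+5] := {0xb1,0xba,0x33,0x39,0x99}
#1 dst[0x01+7] := {0x09,0x8e,0x2c,0xc6,0xac,0x14,0x85}
#2 dst[0x12+5] := {0xba,0x33,0x39,0x99,0x42}
query mem[0x13]=0x33, mem[0x21]=0xc2, mem[0x16]=0x42, mem[0x1b]=0xb1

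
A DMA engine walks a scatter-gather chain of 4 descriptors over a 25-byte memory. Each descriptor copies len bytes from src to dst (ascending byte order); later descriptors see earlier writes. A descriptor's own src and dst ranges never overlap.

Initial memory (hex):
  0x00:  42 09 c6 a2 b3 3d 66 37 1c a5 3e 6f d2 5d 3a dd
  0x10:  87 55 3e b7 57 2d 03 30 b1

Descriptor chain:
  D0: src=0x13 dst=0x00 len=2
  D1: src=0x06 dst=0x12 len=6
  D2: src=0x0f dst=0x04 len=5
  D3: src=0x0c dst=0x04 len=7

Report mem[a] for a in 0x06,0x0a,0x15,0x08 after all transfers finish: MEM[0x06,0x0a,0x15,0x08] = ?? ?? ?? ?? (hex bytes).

MEM[0x06,0x0a,0x15,0x08] = 3a 66 a5 87

#0 dst[0x00+2] := {0xb7,0x57}
#1 dst[0x12+6] := {0x66,0x37,0x1c,0xa5,0x3e,0x6f}
#2 dst[0x04+5] := {0xdd,0x87,0x55,0x66,0x37}
#3 dst[0x04+7] := {0xd2,0x5d,0x3a,0xdd,0x87,0x55,0x66}
query mem[0x06]=0x3a, mem[0x0a]=0x66, mem[0x15]=0xa5, mem[0x08]=0x87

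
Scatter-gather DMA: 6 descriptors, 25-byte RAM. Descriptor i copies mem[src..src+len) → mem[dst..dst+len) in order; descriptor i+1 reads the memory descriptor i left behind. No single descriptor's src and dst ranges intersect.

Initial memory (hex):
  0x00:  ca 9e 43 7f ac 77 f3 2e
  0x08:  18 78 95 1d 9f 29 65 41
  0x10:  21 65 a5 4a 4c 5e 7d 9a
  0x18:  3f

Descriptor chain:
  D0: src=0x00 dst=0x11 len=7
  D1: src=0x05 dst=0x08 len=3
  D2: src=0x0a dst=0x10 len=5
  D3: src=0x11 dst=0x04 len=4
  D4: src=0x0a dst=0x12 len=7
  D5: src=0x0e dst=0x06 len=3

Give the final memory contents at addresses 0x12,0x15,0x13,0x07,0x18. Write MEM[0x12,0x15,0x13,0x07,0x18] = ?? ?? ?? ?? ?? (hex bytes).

MEM[0x12,0x15,0x13,0x07,0x18] = 2e 29 1d 41 2e

#0 dst[0x11+7] := {0xca,0x9e,0x43,0x7f,0xac,0x77,0xf3}
#1 dst[0x08+3] := {0x77,0xf3,0x2e}
#2 dst[0x10+5] := {0x2e,0x1d,0x9f,0x29,0x65}
#3 dst[0x04+4] := {0x1d,0x9f,0x29,0x65}
#4 dst[0x12+7] := {0x2e,0x1d,0x9f,0x29,0x65,0x41,0x2e}
#5 dst[0x06+3] := {0x65,0x41,0x2e}
query mem[0x12]=0x2e, mem[0x15]=0x29, mem[0x13]=0x1d, mem[0x07]=0x41, mem[0x18]=0x2e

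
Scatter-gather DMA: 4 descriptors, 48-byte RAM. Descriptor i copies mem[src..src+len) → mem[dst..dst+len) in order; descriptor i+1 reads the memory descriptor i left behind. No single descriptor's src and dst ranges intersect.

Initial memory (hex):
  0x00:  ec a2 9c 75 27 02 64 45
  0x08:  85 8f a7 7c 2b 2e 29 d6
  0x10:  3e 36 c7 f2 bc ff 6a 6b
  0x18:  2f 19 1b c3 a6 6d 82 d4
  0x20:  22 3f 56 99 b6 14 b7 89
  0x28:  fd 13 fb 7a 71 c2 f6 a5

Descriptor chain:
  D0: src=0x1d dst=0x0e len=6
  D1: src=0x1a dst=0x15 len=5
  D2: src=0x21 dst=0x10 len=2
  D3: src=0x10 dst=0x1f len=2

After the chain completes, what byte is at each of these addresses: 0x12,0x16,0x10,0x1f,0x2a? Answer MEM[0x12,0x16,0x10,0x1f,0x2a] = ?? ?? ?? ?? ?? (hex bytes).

MEM[0x12,0x16,0x10,0x1f,0x2a] = 3f c3 3f 3f fb

#0 dst[0x0e+6] := {0x6d,0x82,0xd4,0x22,0x3f,0x56}
#1 dst[0x15+5] := {0x1b,0xc3,0xa6,0x6d,0x82}
#2 dst[0x10+2] := {0x3f,0x56}
#3 dst[0x1f+2] := {0x3f,0x56}
query mem[0x12]=0x3f, mem[0x16]=0xc3, mem[0x10]=0x3f, mem[0x1f]=0x3f, mem[0x2a]=0xfb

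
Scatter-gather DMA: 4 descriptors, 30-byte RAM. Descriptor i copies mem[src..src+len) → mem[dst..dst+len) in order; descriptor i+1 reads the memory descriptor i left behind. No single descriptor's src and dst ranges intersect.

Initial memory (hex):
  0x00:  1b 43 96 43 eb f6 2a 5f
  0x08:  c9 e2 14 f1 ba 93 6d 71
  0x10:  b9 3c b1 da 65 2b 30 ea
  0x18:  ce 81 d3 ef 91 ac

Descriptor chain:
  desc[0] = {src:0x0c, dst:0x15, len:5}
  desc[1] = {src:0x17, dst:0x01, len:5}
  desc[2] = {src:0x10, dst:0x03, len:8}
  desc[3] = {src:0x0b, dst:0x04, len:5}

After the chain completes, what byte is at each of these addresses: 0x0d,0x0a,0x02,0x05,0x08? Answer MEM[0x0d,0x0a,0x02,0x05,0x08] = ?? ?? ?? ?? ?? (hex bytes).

MEM[0x0d,0x0a,0x02,0x05,0x08] = 93 6d 71 ba 71

[0] 0x0c->0x15 len=5 : ba 93 6d 71 b9
[1] 0x17->0x01 len=5 : 6d 71 b9 d3 ef
[2] 0x10->0x03 len=8 : b9 3c b1 da 65 ba 93 6d
[3] 0x0b->0x04 len=5 : f1 ba 93 6d 71
query mem[0x0d]=0x93, mem[0x0a]=0x6d, mem[0x02]=0x71, mem[0x05]=0xba, mem[0x08]=0x71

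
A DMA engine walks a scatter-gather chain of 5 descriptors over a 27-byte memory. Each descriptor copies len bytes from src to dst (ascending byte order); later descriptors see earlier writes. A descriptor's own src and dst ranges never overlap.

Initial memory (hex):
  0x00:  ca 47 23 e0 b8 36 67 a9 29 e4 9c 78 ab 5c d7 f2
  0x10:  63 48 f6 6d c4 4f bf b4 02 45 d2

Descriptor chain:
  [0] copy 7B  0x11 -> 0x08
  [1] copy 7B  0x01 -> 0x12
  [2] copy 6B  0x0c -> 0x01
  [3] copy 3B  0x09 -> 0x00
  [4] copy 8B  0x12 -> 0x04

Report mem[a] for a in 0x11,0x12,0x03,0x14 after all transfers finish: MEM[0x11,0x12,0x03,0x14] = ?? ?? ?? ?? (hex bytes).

MEM[0x11,0x12,0x03,0x14] = 48 47 b4 e0

  after D0: wrote 7B at 0x08 = 48f66dc44fbfb4
  after D1: wrote 7B at 0x12 = 4723e0b83667a9
  after D2: wrote 6B at 0x01 = 4fbfb4f26348
  after D3: wrote 3B at 0x00 = f66dc4
  after D4: wrote 8B at 0x04 = 4723e0b83667a945
query mem[0x11]=0x48, mem[0x12]=0x47, mem[0x03]=0xb4, mem[0x14]=0xe0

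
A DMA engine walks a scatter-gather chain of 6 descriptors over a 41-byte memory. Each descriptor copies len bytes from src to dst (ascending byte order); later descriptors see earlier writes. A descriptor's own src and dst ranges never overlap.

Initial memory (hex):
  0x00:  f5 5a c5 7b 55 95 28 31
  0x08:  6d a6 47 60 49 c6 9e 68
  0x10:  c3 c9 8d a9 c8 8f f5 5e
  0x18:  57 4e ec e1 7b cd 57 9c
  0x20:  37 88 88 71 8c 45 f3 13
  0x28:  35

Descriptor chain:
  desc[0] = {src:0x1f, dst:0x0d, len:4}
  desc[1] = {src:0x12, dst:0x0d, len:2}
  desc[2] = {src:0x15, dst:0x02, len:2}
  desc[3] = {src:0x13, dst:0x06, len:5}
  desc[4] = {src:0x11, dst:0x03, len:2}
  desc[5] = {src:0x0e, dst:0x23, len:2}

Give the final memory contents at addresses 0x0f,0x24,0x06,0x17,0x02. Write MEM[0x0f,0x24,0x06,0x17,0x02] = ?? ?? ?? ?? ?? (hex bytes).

  after D0: wrote 4B at 0x0d = 9c378888
  after D1: wrote 2B at 0x0d = 8da9
  after D2: wrote 2B at 0x02 = 8ff5
  after D3: wrote 5B at 0x06 = a9c88ff55e
  after D4: wrote 2B at 0x03 = c98d
  after D5: wrote 2B at 0x23 = a988
query mem[0x0f]=0x88, mem[0x24]=0x88, mem[0x06]=0xa9, mem[0x17]=0x5e, mem[0x02]=0x8f

MEM[0x0f,0x24,0x06,0x17,0x02] = 88 88 a9 5e 8f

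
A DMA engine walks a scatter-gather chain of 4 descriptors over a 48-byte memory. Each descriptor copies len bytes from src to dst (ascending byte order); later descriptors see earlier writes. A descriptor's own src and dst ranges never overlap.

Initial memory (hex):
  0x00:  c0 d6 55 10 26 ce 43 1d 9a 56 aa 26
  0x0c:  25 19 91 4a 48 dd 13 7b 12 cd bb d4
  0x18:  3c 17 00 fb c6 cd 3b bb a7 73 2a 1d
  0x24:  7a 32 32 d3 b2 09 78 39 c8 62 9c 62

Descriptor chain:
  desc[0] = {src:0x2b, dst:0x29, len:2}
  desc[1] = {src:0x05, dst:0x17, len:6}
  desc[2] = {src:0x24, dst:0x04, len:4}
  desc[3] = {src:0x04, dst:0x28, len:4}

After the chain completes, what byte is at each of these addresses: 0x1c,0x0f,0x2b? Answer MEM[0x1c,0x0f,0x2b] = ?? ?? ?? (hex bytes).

MEM[0x1c,0x0f,0x2b] = aa 4a d3

D0: mem[0x29..0x2a] <- [39 c8]
D1: mem[0x17..0x1c] <- [ce 43 1d 9a 56 aa]
D2: mem[0x04..0x07] <- [7a 32 32 d3]
D3: mem[0x28..0x2b] <- [7a 32 32 d3]
query mem[0x1c]=0xaa, mem[0x0f]=0x4a, mem[0x2b]=0xd3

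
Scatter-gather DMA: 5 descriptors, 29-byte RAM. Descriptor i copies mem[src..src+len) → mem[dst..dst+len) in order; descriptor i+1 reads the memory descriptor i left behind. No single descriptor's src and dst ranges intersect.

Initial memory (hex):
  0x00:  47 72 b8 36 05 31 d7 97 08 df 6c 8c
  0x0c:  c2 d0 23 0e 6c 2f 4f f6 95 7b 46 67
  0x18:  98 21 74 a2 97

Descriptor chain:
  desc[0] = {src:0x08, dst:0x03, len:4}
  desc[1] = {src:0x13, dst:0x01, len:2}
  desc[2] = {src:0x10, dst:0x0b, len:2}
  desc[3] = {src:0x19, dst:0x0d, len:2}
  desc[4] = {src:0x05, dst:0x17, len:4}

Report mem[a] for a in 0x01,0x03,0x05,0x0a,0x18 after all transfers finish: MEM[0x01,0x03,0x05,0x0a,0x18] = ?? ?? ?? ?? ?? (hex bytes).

MEM[0x01,0x03,0x05,0x0a,0x18] = f6 08 6c 6c 8c

  after D0: wrote 4B at 0x03 = 08df6c8c
  after D1: wrote 2B at 0x01 = f695
  after D2: wrote 2B at 0x0b = 6c2f
  after D3: wrote 2B at 0x0d = 2174
  after D4: wrote 4B at 0x17 = 6c8c9708
query mem[0x01]=0xf6, mem[0x03]=0x08, mem[0x05]=0x6c, mem[0x0a]=0x6c, mem[0x18]=0x8c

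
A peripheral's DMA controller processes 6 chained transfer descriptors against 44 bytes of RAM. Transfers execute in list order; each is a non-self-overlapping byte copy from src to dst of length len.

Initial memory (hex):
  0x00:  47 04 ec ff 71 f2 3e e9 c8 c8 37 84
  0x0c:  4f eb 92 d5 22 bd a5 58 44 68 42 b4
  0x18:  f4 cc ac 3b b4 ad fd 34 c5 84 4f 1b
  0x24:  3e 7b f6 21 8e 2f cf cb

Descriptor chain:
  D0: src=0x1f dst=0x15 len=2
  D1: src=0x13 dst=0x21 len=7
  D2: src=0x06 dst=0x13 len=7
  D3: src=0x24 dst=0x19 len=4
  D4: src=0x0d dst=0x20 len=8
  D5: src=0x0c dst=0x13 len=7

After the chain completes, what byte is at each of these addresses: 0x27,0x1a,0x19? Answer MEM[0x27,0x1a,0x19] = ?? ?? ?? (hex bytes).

  after D0: wrote 2B at 0x15 = 34c5
  after D1: wrote 7B at 0x21 = 584434c5b4f4cc
  after D2: wrote 7B at 0x13 = 3ee9c8c837844f
  after D3: wrote 4B at 0x19 = c5b4f4cc
  after D4: wrote 8B at 0x20 = eb92d522bda53ee9
  after D5: wrote 7B at 0x13 = 4feb92d522bda5
query mem[0x27]=0xe9, mem[0x1a]=0xb4, mem[0x19]=0xa5

MEM[0x27,0x1a,0x19] = e9 b4 a5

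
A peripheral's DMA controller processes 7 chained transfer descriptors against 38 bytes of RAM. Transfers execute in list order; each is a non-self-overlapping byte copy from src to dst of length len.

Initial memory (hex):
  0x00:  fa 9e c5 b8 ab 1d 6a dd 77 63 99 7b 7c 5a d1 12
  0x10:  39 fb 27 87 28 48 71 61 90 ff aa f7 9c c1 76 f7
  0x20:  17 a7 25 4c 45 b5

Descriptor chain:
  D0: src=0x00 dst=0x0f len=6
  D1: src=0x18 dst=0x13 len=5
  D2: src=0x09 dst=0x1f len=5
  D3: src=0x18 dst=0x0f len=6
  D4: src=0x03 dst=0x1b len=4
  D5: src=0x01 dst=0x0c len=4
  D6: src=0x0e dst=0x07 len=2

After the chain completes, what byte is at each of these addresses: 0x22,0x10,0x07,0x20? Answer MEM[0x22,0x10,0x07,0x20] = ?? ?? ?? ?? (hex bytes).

MEM[0x22,0x10,0x07,0x20] = 7c ff b8 99

#0 dst[0x0f+6] := {0xfa,0x9e,0xc5,0xb8,0xab,0x1d}
#1 dst[0x13+5] := {0x90,0xff,0xaa,0xf7,0x9c}
#2 dst[0x1f+5] := {0x63,0x99,0x7b,0x7c,0x5a}
#3 dst[0x0f+6] := {0x90,0xff,0xaa,0xf7,0x9c,0xc1}
#4 dst[0x1b+4] := {0xb8,0xab,0x1d,0x6a}
#5 dst[0x0c+4] := {0x9e,0xc5,0xb8,0xab}
#6 dst[0x07+2] := {0xb8,0xab}
query mem[0x22]=0x7c, mem[0x10]=0xff, mem[0x07]=0xb8, mem[0x20]=0x99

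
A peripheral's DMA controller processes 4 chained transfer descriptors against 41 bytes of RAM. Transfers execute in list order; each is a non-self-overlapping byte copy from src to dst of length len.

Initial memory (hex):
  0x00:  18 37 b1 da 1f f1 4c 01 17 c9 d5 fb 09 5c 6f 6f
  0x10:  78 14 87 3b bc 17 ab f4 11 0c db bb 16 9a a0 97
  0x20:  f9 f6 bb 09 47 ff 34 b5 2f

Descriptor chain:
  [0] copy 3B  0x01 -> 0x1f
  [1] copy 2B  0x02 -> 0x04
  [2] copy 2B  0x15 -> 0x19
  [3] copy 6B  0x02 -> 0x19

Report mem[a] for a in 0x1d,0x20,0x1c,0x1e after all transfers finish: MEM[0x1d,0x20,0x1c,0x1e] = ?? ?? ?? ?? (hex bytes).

MEM[0x1d,0x20,0x1c,0x1e] = 4c b1 da 01

  after D0: wrote 3B at 0x1f = 37b1da
  after D1: wrote 2B at 0x04 = b1da
  after D2: wrote 2B at 0x19 = 17ab
  after D3: wrote 6B at 0x19 = b1dab1da4c01
query mem[0x1d]=0x4c, mem[0x20]=0xb1, mem[0x1c]=0xda, mem[0x1e]=0x01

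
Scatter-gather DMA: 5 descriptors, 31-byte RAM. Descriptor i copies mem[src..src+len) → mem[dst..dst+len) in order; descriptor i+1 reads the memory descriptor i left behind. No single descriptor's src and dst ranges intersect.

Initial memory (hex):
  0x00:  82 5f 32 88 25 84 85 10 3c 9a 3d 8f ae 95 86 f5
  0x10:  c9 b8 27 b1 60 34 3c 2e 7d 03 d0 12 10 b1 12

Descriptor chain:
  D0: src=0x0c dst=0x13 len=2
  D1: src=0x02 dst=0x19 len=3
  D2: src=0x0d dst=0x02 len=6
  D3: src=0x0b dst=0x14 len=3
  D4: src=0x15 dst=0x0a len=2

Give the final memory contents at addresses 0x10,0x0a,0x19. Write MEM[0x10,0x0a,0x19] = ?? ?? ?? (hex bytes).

MEM[0x10,0x0a,0x19] = c9 ae 32

[0] 0x0c->0x13 len=2 : ae 95
[1] 0x02->0x19 len=3 : 32 88 25
[2] 0x0d->0x02 len=6 : 95 86 f5 c9 b8 27
[3] 0x0b->0x14 len=3 : 8f ae 95
[4] 0x15->0x0a len=2 : ae 95
query mem[0x10]=0xc9, mem[0x0a]=0xae, mem[0x19]=0x32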